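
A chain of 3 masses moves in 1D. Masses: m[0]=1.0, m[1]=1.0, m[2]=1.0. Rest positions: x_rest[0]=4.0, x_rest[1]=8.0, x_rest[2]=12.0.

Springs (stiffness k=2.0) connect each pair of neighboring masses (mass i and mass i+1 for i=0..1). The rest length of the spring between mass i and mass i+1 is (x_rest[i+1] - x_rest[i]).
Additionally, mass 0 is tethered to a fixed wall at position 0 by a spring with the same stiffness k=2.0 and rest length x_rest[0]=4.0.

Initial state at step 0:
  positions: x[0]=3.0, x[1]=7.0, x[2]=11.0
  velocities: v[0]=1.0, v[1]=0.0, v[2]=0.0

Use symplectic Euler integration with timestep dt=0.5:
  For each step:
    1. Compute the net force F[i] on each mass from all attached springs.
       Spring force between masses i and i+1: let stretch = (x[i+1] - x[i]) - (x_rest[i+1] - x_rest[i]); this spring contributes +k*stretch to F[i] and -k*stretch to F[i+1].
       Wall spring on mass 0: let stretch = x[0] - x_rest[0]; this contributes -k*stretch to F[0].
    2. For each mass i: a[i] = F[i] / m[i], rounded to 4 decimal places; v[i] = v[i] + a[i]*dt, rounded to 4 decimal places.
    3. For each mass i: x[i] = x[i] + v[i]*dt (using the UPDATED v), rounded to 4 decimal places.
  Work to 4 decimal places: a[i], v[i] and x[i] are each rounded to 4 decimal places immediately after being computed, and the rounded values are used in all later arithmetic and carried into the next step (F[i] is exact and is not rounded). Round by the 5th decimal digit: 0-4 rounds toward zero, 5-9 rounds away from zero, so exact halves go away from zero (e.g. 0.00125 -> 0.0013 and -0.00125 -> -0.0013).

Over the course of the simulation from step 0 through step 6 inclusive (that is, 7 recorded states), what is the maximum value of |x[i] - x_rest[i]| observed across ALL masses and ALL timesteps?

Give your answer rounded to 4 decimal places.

Step 0: x=[3.0000 7.0000 11.0000] v=[1.0000 0.0000 0.0000]
Step 1: x=[4.0000 7.0000 11.0000] v=[2.0000 0.0000 0.0000]
Step 2: x=[4.5000 7.5000 11.0000] v=[1.0000 1.0000 0.0000]
Step 3: x=[4.2500 8.2500 11.2500] v=[-0.5000 1.5000 0.5000]
Step 4: x=[3.8750 8.5000 12.0000] v=[-0.7500 0.5000 1.5000]
Step 5: x=[3.8750 8.1875 13.0000] v=[0.0000 -0.6250 2.0000]
Step 6: x=[4.0938 8.1250 13.5938] v=[0.4375 -0.1250 1.1875]
Max displacement = 1.5938

Answer: 1.5938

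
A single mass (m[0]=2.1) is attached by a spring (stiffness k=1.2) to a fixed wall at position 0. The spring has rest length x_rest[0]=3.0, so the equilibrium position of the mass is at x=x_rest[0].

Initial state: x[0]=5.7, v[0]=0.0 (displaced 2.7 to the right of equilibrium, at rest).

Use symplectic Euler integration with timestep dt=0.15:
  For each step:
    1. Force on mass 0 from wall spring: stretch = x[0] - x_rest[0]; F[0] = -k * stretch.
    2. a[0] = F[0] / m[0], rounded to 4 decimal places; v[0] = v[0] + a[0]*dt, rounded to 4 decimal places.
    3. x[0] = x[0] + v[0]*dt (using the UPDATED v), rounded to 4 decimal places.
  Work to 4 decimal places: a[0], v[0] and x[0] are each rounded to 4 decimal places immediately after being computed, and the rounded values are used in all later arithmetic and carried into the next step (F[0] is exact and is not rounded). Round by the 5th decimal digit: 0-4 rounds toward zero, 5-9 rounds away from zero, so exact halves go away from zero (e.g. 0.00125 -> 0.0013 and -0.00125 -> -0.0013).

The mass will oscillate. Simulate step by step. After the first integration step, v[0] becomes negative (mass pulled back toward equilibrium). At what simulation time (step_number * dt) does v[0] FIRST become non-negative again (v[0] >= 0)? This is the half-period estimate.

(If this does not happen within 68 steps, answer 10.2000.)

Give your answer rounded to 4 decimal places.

Step 0: x=[5.7000] v=[0.0000]
Step 1: x=[5.6653] v=[-0.2314]
Step 2: x=[5.5963] v=[-0.4599]
Step 3: x=[5.4939] v=[-0.6824]
Step 4: x=[5.3595] v=[-0.8962]
Step 5: x=[5.1947] v=[-1.0984]
Step 6: x=[5.0017] v=[-1.2865]
Step 7: x=[4.7830] v=[-1.4581]
Step 8: x=[4.5414] v=[-1.6109]
Step 9: x=[4.2800] v=[-1.7430]
Step 10: x=[4.0021] v=[-1.8527]
Step 11: x=[3.7113] v=[-1.9386]
Step 12: x=[3.4114] v=[-1.9996]
Step 13: x=[3.1062] v=[-2.0349]
Step 14: x=[2.7996] v=[-2.0440]
Step 15: x=[2.4956] v=[-2.0268]
Step 16: x=[2.1981] v=[-1.9836]
Step 17: x=[1.9109] v=[-1.9149]
Step 18: x=[1.6377] v=[-1.8216]
Step 19: x=[1.3820] v=[-1.7048]
Step 20: x=[1.1471] v=[-1.5661]
Step 21: x=[0.9360] v=[-1.4073]
Step 22: x=[0.7514] v=[-1.2304]
Step 23: x=[0.5957] v=[-1.0377]
Step 24: x=[0.4710] v=[-0.8316]
Step 25: x=[0.3788] v=[-0.6148]
Step 26: x=[0.3203] v=[-0.3901]
Step 27: x=[0.2962] v=[-0.1604]
Step 28: x=[0.3069] v=[0.0714]
First v>=0 after going negative at step 28, time=4.2000

Answer: 4.2000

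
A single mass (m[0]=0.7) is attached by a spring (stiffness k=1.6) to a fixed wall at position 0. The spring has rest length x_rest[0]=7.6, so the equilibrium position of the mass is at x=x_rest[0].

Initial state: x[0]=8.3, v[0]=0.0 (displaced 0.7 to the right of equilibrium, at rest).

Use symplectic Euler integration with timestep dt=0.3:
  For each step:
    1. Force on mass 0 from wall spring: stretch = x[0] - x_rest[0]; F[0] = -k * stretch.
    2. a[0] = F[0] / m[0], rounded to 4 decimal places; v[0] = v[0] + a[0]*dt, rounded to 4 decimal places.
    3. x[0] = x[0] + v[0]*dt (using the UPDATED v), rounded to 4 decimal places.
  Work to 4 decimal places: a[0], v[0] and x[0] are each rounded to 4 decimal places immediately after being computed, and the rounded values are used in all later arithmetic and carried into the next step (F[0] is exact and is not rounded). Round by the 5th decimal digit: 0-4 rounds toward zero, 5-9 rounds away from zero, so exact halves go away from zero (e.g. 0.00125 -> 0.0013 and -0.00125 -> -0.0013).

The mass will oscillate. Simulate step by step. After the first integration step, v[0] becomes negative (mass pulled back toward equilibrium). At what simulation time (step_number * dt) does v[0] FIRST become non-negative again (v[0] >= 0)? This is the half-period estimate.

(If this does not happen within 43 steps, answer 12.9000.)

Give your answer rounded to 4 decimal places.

Step 0: x=[8.3000] v=[0.0000]
Step 1: x=[8.1560] v=[-0.4800]
Step 2: x=[7.8976] v=[-0.8613]
Step 3: x=[7.5780] v=[-1.0654]
Step 4: x=[7.2629] v=[-1.0503]
Step 5: x=[7.0171] v=[-0.8192]
Step 6: x=[6.8913] v=[-0.4195]
Step 7: x=[6.9113] v=[0.0665]
First v>=0 after going negative at step 7, time=2.1000

Answer: 2.1000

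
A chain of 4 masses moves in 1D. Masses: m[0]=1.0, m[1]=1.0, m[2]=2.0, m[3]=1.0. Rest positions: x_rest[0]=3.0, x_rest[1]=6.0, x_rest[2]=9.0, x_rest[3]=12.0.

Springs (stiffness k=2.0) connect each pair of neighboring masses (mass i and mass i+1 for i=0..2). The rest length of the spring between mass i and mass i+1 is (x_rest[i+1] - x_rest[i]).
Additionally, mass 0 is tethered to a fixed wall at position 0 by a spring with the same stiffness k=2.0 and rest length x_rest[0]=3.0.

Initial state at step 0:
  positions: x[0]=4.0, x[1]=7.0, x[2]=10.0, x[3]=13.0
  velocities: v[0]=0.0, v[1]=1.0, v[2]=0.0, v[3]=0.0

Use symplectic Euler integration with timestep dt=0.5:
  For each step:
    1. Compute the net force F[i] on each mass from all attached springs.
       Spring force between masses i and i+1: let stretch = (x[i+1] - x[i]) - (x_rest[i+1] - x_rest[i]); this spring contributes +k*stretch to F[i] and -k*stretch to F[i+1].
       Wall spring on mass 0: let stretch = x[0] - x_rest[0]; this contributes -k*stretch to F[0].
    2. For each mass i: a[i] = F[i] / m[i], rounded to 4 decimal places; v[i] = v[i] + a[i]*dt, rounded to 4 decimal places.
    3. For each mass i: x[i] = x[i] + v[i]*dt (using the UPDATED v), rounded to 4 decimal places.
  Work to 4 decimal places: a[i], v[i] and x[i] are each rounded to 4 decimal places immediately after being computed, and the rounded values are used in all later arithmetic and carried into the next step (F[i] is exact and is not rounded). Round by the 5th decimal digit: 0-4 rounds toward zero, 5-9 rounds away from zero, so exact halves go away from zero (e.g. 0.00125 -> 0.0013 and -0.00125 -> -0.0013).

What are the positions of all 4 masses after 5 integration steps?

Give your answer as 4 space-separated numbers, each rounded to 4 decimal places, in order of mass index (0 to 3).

Step 0: x=[4.0000 7.0000 10.0000 13.0000] v=[0.0000 1.0000 0.0000 0.0000]
Step 1: x=[3.5000 7.5000 10.0000 13.0000] v=[-1.0000 1.0000 0.0000 0.0000]
Step 2: x=[3.2500 7.2500 10.1250 13.0000] v=[-0.5000 -0.5000 0.2500 0.0000]
Step 3: x=[3.3750 6.4375 10.2500 13.0625] v=[0.2500 -1.6250 0.2500 0.1250]
Step 4: x=[3.3438 6.0000 10.1250 13.2188] v=[-0.0625 -0.8750 -0.2500 0.3125]
Step 5: x=[2.9688 6.2969 9.7422 13.3282] v=[-0.7501 0.5938 -0.7656 0.2187]

Answer: 2.9688 6.2969 9.7422 13.3282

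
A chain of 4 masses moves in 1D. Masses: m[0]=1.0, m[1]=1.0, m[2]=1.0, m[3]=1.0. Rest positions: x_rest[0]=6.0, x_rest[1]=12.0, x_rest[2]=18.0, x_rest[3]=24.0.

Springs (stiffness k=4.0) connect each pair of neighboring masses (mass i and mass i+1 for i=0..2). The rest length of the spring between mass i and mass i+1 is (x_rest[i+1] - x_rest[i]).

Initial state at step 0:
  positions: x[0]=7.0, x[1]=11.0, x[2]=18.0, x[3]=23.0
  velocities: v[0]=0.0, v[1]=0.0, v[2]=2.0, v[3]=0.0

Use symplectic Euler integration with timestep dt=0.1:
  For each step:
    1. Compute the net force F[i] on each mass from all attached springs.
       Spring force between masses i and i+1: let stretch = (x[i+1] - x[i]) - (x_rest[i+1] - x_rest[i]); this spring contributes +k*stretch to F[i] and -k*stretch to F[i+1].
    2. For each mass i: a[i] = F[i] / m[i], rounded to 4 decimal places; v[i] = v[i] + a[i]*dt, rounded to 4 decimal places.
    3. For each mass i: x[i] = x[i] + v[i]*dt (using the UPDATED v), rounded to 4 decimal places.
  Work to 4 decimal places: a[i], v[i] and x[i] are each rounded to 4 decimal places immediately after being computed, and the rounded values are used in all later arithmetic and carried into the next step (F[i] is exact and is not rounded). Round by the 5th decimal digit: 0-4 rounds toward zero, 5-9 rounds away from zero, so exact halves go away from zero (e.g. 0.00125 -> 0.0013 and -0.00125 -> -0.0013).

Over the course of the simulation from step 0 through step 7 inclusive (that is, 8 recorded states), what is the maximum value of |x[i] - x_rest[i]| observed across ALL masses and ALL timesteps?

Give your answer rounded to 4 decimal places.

Answer: 1.0519

Derivation:
Step 0: x=[7.0000 11.0000 18.0000 23.0000] v=[0.0000 0.0000 2.0000 0.0000]
Step 1: x=[6.9200 11.1200 18.1200 23.0400] v=[-0.8000 1.2000 1.2000 0.4000]
Step 2: x=[6.7680 11.3520 18.1568 23.1232] v=[-1.5200 2.3200 0.3680 0.8320]
Step 3: x=[6.5594 11.6728 18.1201 23.2477] v=[-2.0864 3.2083 -0.3674 1.2454]
Step 4: x=[6.3153 12.0470 18.0306 23.4071] v=[-2.4410 3.7419 -0.8953 1.5944]
Step 5: x=[6.0605 12.4313 17.9168 23.5915] v=[-2.5483 3.8427 -1.1381 1.8438]
Step 6: x=[5.8205 12.7802 17.8106 23.7889] v=[-2.4000 3.4886 -1.0624 1.9739]
Step 7: x=[5.6189 13.0519 17.7423 23.9872] v=[-2.0161 2.7169 -0.6832 1.9826]
Max displacement = 1.0519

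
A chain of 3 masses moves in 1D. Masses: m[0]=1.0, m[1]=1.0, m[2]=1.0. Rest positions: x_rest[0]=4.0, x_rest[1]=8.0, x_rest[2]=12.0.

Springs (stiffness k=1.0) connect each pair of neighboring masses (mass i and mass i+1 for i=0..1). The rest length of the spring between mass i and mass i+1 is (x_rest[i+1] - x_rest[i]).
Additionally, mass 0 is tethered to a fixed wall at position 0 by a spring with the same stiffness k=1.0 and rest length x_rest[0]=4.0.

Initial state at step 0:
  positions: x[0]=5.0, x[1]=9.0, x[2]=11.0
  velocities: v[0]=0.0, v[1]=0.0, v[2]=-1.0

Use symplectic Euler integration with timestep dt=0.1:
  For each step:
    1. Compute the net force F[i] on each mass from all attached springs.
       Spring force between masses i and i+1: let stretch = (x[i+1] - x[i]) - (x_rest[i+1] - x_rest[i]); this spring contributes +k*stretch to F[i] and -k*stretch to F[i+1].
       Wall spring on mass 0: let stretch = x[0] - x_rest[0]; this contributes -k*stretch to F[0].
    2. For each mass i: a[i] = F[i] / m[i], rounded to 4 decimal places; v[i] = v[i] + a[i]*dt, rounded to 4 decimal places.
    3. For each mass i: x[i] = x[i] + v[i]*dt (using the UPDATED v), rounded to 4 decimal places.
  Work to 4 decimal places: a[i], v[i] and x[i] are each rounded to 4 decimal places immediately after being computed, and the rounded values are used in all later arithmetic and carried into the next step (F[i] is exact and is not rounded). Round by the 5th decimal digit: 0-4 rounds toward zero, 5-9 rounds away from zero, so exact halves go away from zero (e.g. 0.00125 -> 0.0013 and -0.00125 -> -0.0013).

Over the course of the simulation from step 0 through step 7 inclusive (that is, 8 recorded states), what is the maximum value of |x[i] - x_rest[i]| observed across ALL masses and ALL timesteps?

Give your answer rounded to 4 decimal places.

Answer: 1.1960

Derivation:
Step 0: x=[5.0000 9.0000 11.0000] v=[0.0000 0.0000 -1.0000]
Step 1: x=[4.9900 8.9800 10.9200] v=[-0.1000 -0.2000 -0.8000]
Step 2: x=[4.9700 8.9395 10.8606] v=[-0.2000 -0.4050 -0.5940]
Step 3: x=[4.9400 8.8785 10.8220] v=[-0.3001 -0.6098 -0.3861]
Step 4: x=[4.9000 8.7976 10.8040] v=[-0.4003 -0.8093 -0.1805]
Step 5: x=[4.8500 8.6978 10.8059] v=[-0.5005 -0.9984 0.0189]
Step 6: x=[4.7899 8.5806 10.8267] v=[-0.6007 -1.1724 0.2081]
Step 7: x=[4.7198 8.4479 10.8651] v=[-0.7006 -1.3269 0.3835]
Max displacement = 1.1960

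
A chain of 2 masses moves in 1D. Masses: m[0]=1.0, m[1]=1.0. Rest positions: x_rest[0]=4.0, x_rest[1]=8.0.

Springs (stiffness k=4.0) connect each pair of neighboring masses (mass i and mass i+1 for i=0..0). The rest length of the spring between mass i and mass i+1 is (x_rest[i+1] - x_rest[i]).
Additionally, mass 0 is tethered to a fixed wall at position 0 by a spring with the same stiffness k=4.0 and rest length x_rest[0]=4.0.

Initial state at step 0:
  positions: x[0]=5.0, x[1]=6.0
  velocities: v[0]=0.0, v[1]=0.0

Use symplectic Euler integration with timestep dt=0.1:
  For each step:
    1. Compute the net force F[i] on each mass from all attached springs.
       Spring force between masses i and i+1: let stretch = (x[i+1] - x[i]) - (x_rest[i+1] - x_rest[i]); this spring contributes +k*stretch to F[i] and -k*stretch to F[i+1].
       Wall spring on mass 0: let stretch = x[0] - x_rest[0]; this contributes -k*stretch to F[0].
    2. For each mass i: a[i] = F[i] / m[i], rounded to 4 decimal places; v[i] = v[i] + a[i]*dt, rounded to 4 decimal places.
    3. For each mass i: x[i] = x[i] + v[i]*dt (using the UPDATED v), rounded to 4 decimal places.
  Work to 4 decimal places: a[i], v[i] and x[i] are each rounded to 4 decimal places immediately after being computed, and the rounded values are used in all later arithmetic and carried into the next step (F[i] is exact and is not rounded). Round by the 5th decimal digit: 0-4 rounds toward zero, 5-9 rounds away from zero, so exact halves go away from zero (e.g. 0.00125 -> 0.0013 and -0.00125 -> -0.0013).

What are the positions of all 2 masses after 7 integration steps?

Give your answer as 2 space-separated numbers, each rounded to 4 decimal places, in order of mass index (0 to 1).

Answer: 2.3787 8.1717

Derivation:
Step 0: x=[5.0000 6.0000] v=[0.0000 0.0000]
Step 1: x=[4.8400 6.1200] v=[-1.6000 1.2000]
Step 2: x=[4.5376 6.3488] v=[-3.0240 2.2880]
Step 3: x=[4.1261 6.6652] v=[-4.1146 3.1635]
Step 4: x=[3.6512 7.0400] v=[-4.7494 3.7479]
Step 5: x=[3.1658 7.4392] v=[-4.8544 3.9924]
Step 6: x=[2.7247 7.8275] v=[-4.4114 3.8830]
Step 7: x=[2.3787 8.1717] v=[-3.4602 3.4419]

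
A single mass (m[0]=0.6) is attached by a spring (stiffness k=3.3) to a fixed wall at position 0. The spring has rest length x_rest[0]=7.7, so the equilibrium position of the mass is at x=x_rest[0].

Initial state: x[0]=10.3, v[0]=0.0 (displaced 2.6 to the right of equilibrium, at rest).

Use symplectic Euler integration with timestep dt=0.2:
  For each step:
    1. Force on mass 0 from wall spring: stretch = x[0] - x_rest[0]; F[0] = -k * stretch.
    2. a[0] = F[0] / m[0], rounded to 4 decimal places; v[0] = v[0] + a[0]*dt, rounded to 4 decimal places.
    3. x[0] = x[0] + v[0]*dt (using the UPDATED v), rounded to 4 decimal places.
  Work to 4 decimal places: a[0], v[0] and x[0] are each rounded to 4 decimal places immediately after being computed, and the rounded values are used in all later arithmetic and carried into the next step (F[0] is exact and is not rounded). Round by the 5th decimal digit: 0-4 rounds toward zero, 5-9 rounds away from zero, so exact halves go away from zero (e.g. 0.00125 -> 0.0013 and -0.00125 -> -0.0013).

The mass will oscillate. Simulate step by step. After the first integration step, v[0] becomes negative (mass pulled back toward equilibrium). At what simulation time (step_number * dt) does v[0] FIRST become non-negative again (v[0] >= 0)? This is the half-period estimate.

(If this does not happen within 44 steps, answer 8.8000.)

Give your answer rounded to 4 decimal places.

Answer: 1.4000

Derivation:
Step 0: x=[10.3000] v=[0.0000]
Step 1: x=[9.7280] v=[-2.8600]
Step 2: x=[8.7098] v=[-5.0908]
Step 3: x=[7.4695] v=[-6.2016]
Step 4: x=[6.2799] v=[-5.9480]
Step 5: x=[5.4027] v=[-4.3859]
Step 6: x=[5.0309] v=[-1.8589]
Step 7: x=[5.2463] v=[1.0771]
First v>=0 after going negative at step 7, time=1.4000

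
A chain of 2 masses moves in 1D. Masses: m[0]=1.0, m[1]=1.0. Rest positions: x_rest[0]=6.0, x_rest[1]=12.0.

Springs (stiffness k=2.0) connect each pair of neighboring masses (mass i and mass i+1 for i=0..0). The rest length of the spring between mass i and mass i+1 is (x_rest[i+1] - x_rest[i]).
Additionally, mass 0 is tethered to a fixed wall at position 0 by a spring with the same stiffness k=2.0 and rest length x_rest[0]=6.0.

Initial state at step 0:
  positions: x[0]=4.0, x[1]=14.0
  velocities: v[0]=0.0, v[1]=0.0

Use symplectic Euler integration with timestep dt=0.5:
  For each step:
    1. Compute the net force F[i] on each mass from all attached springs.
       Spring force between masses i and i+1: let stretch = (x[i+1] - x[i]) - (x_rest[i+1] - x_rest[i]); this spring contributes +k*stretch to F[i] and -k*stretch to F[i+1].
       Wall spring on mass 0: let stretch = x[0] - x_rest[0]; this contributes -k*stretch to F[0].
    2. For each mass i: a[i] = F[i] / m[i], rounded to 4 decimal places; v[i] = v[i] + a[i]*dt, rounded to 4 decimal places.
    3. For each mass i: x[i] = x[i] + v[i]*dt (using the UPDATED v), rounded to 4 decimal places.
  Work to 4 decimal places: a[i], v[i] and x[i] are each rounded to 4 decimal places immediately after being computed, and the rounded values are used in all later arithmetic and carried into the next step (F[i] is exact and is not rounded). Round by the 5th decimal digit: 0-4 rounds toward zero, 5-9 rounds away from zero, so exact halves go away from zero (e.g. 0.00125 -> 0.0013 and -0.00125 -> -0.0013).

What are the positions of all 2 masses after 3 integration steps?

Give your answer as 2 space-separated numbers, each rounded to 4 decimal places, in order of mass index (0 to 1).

Step 0: x=[4.0000 14.0000] v=[0.0000 0.0000]
Step 1: x=[7.0000 12.0000] v=[6.0000 -4.0000]
Step 2: x=[9.0000 10.5000] v=[4.0000 -3.0000]
Step 3: x=[7.2500 11.2500] v=[-3.5000 1.5000]

Answer: 7.2500 11.2500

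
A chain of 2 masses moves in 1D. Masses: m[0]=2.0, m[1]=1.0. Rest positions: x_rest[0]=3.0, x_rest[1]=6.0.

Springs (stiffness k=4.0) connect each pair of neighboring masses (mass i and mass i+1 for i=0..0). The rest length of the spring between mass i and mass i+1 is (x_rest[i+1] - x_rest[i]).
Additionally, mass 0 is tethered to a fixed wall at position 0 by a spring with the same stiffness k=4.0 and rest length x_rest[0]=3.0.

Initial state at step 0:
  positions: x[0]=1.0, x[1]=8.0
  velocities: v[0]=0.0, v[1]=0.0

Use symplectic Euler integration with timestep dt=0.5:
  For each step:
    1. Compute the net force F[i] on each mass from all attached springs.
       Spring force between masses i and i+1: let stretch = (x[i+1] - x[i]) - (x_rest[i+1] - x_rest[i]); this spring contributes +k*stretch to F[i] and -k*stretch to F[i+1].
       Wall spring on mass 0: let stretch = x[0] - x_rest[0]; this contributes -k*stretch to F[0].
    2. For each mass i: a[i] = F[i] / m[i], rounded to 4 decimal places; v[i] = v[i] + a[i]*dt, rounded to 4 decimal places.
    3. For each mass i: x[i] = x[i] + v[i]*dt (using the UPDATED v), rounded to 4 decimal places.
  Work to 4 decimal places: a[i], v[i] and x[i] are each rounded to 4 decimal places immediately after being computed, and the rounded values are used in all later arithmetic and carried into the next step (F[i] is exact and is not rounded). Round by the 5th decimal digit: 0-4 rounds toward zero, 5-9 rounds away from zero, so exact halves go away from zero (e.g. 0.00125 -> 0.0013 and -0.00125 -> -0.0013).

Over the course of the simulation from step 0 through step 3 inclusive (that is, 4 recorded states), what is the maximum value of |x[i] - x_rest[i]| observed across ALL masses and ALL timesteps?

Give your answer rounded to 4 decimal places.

Answer: 3.0000

Derivation:
Step 0: x=[1.0000 8.0000] v=[0.0000 0.0000]
Step 1: x=[4.0000 4.0000] v=[6.0000 -8.0000]
Step 2: x=[5.0000 3.0000] v=[2.0000 -2.0000]
Step 3: x=[2.5000 7.0000] v=[-5.0000 8.0000]
Max displacement = 3.0000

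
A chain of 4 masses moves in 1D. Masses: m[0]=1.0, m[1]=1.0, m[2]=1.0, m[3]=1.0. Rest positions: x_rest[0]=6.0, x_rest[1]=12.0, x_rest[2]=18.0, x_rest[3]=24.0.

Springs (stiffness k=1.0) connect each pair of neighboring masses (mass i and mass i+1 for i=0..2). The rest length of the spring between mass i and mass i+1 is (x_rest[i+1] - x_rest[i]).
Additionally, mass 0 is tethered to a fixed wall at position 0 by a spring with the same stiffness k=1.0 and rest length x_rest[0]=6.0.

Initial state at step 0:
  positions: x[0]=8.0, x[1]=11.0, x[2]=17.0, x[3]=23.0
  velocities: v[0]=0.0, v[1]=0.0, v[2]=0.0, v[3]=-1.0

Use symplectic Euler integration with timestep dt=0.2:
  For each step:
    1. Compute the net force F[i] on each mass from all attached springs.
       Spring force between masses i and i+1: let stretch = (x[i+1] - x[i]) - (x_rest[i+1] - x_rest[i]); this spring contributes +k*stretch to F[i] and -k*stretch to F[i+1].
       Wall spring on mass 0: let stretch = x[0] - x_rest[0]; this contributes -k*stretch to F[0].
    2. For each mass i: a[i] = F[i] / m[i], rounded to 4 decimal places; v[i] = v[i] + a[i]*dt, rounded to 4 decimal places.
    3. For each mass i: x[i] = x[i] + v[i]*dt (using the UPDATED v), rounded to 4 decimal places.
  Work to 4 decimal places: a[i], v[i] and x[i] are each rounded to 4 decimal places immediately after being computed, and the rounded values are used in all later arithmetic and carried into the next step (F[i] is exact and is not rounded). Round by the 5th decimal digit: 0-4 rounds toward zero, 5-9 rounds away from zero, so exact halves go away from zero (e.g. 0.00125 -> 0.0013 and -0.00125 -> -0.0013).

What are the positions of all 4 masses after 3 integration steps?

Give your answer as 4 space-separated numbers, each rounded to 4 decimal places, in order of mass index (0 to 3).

Step 0: x=[8.0000 11.0000 17.0000 23.0000] v=[0.0000 0.0000 0.0000 -1.0000]
Step 1: x=[7.8000 11.1200 17.0000 22.8000] v=[-1.0000 0.6000 0.0000 -1.0000]
Step 2: x=[7.4208 11.3424 16.9968 22.6080] v=[-1.8960 1.1120 -0.0160 -0.9600]
Step 3: x=[6.9016 11.6341 16.9919 22.4316] v=[-2.5958 1.4586 -0.0246 -0.8822]

Answer: 6.9016 11.6341 16.9919 22.4316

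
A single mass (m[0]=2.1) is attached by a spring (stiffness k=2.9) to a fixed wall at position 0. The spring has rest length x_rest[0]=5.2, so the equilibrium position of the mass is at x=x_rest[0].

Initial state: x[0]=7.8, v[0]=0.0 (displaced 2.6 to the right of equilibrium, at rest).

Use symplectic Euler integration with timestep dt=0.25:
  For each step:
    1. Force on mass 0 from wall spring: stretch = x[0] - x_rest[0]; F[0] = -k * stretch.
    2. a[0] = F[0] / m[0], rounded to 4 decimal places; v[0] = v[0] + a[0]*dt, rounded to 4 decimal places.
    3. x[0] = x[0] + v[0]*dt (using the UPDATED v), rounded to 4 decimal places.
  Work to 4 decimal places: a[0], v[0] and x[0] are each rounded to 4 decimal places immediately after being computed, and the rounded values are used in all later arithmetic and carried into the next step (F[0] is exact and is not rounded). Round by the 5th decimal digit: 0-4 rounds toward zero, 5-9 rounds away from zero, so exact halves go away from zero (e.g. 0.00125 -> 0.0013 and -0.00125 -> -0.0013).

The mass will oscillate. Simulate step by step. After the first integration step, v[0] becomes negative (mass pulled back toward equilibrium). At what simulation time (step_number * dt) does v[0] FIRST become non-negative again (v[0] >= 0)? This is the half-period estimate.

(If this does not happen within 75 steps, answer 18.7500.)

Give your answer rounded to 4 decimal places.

Step 0: x=[7.8000] v=[0.0000]
Step 1: x=[7.5756] v=[-0.8976]
Step 2: x=[7.1462] v=[-1.7178]
Step 3: x=[6.5488] v=[-2.3897]
Step 4: x=[5.8350] v=[-2.8554]
Step 5: x=[5.0664] v=[-3.0746]
Step 6: x=[4.3093] v=[-3.0285]
Step 7: x=[3.6291] v=[-2.7210]
Step 8: x=[3.0844] v=[-2.1787]
Step 9: x=[2.7223] v=[-1.4483]
Step 10: x=[2.5741] v=[-0.5929]
Step 11: x=[2.6525] v=[0.3137]
First v>=0 after going negative at step 11, time=2.7500

Answer: 2.7500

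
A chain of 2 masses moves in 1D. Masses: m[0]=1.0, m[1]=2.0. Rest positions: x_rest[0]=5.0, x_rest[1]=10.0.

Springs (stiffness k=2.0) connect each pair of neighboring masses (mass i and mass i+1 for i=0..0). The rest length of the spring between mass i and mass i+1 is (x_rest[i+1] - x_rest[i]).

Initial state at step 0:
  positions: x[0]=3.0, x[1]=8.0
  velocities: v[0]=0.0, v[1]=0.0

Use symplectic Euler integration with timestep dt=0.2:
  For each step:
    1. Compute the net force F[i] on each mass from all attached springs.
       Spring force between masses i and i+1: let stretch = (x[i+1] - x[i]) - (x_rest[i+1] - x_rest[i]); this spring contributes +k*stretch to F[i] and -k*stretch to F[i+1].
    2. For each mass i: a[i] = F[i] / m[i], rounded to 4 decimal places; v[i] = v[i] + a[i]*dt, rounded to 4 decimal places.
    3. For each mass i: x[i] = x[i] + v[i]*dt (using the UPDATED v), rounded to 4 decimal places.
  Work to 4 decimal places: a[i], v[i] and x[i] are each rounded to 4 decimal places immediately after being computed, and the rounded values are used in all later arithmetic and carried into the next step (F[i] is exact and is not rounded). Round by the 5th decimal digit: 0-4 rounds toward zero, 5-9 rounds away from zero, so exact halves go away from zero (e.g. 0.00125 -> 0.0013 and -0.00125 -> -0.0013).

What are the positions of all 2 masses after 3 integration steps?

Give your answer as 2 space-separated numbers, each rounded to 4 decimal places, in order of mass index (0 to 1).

Answer: 3.0000 8.0000

Derivation:
Step 0: x=[3.0000 8.0000] v=[0.0000 0.0000]
Step 1: x=[3.0000 8.0000] v=[0.0000 0.0000]
Step 2: x=[3.0000 8.0000] v=[0.0000 0.0000]
Step 3: x=[3.0000 8.0000] v=[0.0000 0.0000]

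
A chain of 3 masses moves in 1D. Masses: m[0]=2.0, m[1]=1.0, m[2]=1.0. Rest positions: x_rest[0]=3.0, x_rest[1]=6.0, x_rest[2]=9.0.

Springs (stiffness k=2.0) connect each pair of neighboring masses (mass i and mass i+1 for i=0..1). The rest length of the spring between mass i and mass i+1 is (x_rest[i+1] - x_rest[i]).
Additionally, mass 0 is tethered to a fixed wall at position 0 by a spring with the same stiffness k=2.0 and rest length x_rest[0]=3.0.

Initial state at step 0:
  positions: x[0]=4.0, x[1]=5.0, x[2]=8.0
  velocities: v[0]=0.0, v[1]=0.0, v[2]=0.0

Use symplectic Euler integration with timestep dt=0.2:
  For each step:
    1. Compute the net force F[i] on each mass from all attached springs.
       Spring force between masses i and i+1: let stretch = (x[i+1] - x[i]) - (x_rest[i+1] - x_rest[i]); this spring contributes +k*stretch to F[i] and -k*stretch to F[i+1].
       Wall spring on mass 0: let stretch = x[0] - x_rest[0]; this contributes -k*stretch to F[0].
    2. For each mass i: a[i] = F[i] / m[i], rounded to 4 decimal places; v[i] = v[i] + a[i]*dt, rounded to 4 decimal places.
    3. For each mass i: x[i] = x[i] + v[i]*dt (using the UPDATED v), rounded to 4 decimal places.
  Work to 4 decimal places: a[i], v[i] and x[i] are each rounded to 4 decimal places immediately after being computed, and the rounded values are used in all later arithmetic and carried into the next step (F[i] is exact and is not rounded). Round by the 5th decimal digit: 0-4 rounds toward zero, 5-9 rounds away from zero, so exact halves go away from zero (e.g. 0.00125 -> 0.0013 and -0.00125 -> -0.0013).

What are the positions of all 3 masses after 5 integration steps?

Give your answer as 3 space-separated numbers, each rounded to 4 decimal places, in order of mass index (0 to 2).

Step 0: x=[4.0000 5.0000 8.0000] v=[0.0000 0.0000 0.0000]
Step 1: x=[3.8800 5.1600 8.0000] v=[-0.6000 0.8000 0.0000]
Step 2: x=[3.6560 5.4448 8.0128] v=[-1.1200 1.4240 0.0640]
Step 3: x=[3.3573 5.7919 8.0602] v=[-1.4934 1.7357 0.2368]
Step 4: x=[3.0217 6.1257 8.1661] v=[-1.6779 1.6692 0.5295]
Step 5: x=[2.6894 6.3745 8.3488] v=[-1.6614 1.2438 0.9133]

Answer: 2.6894 6.3745 8.3488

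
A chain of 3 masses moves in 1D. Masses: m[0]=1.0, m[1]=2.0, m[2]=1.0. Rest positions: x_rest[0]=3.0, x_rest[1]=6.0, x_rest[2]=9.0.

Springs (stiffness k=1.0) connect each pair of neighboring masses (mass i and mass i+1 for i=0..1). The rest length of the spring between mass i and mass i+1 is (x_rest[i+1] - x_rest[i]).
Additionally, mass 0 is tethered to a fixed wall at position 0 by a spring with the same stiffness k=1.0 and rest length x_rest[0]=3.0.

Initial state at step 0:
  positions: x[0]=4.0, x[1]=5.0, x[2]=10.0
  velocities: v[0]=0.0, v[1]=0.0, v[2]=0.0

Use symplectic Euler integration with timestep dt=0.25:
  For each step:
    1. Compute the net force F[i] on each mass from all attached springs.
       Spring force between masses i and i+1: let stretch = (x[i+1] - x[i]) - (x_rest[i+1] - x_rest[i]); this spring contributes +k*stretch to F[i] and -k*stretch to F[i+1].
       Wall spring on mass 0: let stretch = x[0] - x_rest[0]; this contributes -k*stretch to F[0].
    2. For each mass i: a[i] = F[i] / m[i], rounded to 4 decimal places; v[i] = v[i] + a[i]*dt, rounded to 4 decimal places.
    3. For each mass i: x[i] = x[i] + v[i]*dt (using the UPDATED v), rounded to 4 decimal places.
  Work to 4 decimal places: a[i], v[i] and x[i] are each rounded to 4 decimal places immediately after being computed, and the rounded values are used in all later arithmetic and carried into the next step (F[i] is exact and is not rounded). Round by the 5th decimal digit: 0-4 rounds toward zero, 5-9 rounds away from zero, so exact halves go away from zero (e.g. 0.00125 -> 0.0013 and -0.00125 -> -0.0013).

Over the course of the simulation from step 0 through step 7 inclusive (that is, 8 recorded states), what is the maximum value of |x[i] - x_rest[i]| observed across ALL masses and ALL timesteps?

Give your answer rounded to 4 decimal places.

Answer: 1.2418

Derivation:
Step 0: x=[4.0000 5.0000 10.0000] v=[0.0000 0.0000 0.0000]
Step 1: x=[3.8125 5.1250 9.8750] v=[-0.7500 0.5000 -0.5000]
Step 2: x=[3.4688 5.3574 9.6406] v=[-1.3750 0.9297 -0.9375]
Step 3: x=[3.0263 5.6647 9.3260] v=[-1.7701 1.2290 -1.2583]
Step 4: x=[2.5595 6.0039 8.9701] v=[-1.8671 1.3569 -1.4236]
Step 5: x=[2.1480 6.3282 8.6163] v=[-1.6459 1.2971 -1.4152]
Step 6: x=[1.8635 6.5934 8.3070] v=[-1.1379 1.0606 -1.2372]
Step 7: x=[1.7582 6.7643 8.0781] v=[-0.4213 0.6836 -0.9156]
Max displacement = 1.2418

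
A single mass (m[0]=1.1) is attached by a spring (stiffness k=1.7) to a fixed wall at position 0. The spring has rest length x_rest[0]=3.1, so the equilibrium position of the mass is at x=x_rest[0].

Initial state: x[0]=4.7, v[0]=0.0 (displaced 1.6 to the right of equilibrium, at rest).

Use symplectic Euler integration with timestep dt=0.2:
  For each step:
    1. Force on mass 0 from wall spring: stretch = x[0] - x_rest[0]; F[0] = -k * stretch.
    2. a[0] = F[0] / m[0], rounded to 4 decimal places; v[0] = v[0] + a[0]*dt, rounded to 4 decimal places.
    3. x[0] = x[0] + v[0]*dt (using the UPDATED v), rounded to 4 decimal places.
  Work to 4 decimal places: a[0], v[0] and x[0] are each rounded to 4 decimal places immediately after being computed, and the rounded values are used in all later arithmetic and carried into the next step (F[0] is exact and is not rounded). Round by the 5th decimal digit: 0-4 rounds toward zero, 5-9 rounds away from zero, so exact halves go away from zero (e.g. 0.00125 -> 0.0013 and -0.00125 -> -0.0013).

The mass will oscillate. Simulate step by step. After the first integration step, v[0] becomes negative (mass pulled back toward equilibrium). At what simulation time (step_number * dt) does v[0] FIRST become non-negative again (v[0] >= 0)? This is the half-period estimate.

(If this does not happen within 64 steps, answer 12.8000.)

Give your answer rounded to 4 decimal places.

Answer: 2.6000

Derivation:
Step 0: x=[4.7000] v=[0.0000]
Step 1: x=[4.6011] v=[-0.4945]
Step 2: x=[4.4094] v=[-0.9585]
Step 3: x=[4.1368] v=[-1.3632]
Step 4: x=[3.8001] v=[-1.6837]
Step 5: x=[3.4201] v=[-1.9001]
Step 6: x=[3.0203] v=[-1.9990]
Step 7: x=[2.6254] v=[-1.9744]
Step 8: x=[2.2599] v=[-1.8277]
Step 9: x=[1.9463] v=[-1.5680]
Step 10: x=[1.7040] v=[-1.2114]
Step 11: x=[1.5480] v=[-0.7799]
Step 12: x=[1.4880] v=[-0.3002]
Step 13: x=[1.5276] v=[0.1981]
First v>=0 after going negative at step 13, time=2.6000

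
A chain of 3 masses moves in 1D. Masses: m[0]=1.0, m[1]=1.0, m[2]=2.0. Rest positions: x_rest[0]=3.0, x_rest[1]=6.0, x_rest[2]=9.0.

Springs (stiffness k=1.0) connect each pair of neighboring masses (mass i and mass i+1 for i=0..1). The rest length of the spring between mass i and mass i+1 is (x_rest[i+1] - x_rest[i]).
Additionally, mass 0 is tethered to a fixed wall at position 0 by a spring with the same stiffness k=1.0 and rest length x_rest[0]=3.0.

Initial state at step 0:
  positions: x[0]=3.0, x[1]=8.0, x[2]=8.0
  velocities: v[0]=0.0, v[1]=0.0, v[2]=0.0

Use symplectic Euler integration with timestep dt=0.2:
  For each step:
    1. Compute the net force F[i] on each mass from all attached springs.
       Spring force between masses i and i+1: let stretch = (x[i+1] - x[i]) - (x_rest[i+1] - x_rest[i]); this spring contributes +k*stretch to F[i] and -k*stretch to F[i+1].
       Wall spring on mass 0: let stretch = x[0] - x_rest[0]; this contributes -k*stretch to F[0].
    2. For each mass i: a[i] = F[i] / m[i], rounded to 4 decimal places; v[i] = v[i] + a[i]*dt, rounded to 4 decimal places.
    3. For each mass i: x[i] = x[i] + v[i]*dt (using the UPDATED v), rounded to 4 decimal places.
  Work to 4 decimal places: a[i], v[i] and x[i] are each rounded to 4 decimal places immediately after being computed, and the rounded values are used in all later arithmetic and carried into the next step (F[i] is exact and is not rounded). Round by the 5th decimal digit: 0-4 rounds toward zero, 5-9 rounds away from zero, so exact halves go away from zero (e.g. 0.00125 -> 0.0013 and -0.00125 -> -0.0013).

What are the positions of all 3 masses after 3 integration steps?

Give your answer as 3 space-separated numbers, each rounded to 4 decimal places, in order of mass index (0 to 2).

Answer: 3.4100 6.9055 8.3345

Derivation:
Step 0: x=[3.0000 8.0000 8.0000] v=[0.0000 0.0000 0.0000]
Step 1: x=[3.0800 7.8000 8.0600] v=[0.4000 -1.0000 0.3000]
Step 2: x=[3.2256 7.4216 8.1748] v=[0.7280 -1.8920 0.5740]
Step 3: x=[3.4100 6.9055 8.3345] v=[0.9221 -2.5806 0.7987]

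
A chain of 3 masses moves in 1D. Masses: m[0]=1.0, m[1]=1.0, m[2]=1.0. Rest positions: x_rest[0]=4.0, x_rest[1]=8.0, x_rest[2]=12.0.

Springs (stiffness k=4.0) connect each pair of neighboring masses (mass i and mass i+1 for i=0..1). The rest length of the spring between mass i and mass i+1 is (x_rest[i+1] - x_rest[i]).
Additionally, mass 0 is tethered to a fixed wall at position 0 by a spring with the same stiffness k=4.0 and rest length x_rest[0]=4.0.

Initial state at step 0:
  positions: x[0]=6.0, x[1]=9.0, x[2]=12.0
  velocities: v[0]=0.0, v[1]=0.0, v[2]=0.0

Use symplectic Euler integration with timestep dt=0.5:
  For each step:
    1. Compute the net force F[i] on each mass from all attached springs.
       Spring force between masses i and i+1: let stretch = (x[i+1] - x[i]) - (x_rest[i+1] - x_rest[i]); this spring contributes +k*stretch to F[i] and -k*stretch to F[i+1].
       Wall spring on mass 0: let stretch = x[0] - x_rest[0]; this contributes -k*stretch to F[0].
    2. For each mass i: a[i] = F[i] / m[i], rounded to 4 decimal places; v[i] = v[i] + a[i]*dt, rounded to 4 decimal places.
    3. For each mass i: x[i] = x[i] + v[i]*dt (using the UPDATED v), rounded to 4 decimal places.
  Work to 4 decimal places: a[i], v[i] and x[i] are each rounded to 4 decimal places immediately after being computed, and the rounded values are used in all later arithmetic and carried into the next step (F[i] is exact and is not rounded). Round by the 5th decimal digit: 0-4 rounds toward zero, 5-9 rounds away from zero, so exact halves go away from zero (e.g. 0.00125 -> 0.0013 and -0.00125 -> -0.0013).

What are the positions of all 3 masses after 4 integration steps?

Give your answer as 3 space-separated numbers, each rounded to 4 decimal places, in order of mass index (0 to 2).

Answer: 5.0000 9.0000 10.0000

Derivation:
Step 0: x=[6.0000 9.0000 12.0000] v=[0.0000 0.0000 0.0000]
Step 1: x=[3.0000 9.0000 13.0000] v=[-6.0000 0.0000 2.0000]
Step 2: x=[3.0000 7.0000 14.0000] v=[0.0000 -4.0000 2.0000]
Step 3: x=[4.0000 8.0000 12.0000] v=[2.0000 2.0000 -4.0000]
Step 4: x=[5.0000 9.0000 10.0000] v=[2.0000 2.0000 -4.0000]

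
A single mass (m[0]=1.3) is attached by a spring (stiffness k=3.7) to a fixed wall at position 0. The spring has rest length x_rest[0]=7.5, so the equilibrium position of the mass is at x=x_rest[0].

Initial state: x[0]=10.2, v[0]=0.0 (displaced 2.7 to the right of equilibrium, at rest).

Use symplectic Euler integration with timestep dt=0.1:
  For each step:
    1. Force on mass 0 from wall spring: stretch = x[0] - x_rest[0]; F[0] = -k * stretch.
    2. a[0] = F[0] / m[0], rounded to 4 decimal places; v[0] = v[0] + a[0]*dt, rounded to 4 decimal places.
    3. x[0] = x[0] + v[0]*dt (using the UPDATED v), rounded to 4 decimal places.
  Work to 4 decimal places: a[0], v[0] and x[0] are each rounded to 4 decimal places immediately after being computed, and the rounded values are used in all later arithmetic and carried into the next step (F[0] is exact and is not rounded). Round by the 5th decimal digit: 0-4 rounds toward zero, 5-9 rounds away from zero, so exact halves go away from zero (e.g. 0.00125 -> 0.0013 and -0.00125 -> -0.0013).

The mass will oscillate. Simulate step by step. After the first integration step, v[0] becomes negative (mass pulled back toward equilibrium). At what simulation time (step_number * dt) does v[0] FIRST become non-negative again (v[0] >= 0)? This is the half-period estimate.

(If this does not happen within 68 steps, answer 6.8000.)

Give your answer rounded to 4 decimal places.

Step 0: x=[10.2000] v=[0.0000]
Step 1: x=[10.1232] v=[-0.7685]
Step 2: x=[9.9717] v=[-1.5151]
Step 3: x=[9.7498] v=[-2.2186]
Step 4: x=[9.4639] v=[-2.8589]
Step 5: x=[9.1221] v=[-3.4179]
Step 6: x=[8.7341] v=[-3.8796]
Step 7: x=[8.3110] v=[-4.2308]
Step 8: x=[7.8648] v=[-4.4616]
Step 9: x=[7.4083] v=[-4.5654]
Step 10: x=[6.9544] v=[-4.5393]
Step 11: x=[6.5160] v=[-4.3840]
Step 12: x=[6.1056] v=[-4.1039]
Step 13: x=[5.7349] v=[-3.7070]
Step 14: x=[5.4144] v=[-3.2046]
Step 15: x=[5.1533] v=[-2.6110]
Step 16: x=[4.9590] v=[-1.9431]
Step 17: x=[4.8370] v=[-1.2199]
Step 18: x=[4.7908] v=[-0.4620]
Step 19: x=[4.8217] v=[0.3091]
First v>=0 after going negative at step 19, time=1.9000

Answer: 1.9000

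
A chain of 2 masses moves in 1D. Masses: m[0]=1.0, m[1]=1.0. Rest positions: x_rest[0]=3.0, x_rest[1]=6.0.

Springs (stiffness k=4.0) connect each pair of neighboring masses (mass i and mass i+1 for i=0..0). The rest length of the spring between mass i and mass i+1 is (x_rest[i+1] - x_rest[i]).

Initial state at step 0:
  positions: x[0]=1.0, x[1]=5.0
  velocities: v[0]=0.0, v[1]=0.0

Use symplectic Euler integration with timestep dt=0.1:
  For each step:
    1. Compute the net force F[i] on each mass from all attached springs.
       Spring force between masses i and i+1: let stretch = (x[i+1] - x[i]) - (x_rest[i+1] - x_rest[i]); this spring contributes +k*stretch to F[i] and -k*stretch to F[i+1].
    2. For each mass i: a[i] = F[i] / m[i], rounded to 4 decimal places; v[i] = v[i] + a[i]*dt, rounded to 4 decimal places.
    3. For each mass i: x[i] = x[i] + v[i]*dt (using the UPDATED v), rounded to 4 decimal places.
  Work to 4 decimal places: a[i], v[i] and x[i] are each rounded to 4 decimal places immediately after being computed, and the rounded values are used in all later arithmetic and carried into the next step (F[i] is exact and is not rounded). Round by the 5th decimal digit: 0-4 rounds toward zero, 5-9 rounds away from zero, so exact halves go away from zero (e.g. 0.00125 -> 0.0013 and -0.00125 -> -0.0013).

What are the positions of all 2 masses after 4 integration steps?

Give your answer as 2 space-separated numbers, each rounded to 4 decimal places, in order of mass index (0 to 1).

Step 0: x=[1.0000 5.0000] v=[0.0000 0.0000]
Step 1: x=[1.0400 4.9600] v=[0.4000 -0.4000]
Step 2: x=[1.1168 4.8832] v=[0.7680 -0.7680]
Step 3: x=[1.2243 4.7757] v=[1.0746 -1.0746]
Step 4: x=[1.3538 4.6462] v=[1.2952 -1.2952]

Answer: 1.3538 4.6462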